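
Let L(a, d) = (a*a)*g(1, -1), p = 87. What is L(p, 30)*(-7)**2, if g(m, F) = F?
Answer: -370881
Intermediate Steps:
L(a, d) = -a**2 (L(a, d) = (a*a)*(-1) = a**2*(-1) = -a**2)
L(p, 30)*(-7)**2 = -1*87**2*(-7)**2 = -1*7569*49 = -7569*49 = -370881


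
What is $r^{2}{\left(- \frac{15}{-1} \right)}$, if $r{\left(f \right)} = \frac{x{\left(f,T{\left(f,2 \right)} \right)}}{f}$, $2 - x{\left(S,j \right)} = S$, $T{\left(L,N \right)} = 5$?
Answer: $\frac{169}{225} \approx 0.75111$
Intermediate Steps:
$x{\left(S,j \right)} = 2 - S$
$r{\left(f \right)} = \frac{2 - f}{f}$
$r^{2}{\left(- \frac{15}{-1} \right)} = \left(\frac{2 - - \frac{15}{-1}}{\left(-15\right) \frac{1}{-1}}\right)^{2} = \left(\frac{2 - \left(-15\right) \left(-1\right)}{\left(-15\right) \left(-1\right)}\right)^{2} = \left(\frac{2 - 15}{15}\right)^{2} = \left(\frac{1}{15} \left(-13\right)\right)^{2} = \left(- \frac{13}{15}\right)^{2} = \frac{169}{225}$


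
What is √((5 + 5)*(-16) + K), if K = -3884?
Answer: 2*I*√1011 ≈ 63.592*I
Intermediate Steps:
√((5 + 5)*(-16) + K) = √((5 + 5)*(-16) - 3884) = √(10*(-16) - 3884) = √(-160 - 3884) = √(-4044) = 2*I*√1011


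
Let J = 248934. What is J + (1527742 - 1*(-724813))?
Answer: 2501489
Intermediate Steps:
J + (1527742 - 1*(-724813)) = 248934 + (1527742 - 1*(-724813)) = 248934 + (1527742 + 724813) = 248934 + 2252555 = 2501489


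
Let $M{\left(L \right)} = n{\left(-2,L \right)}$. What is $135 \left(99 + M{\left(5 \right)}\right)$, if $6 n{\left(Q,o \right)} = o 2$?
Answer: $13590$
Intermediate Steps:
$n{\left(Q,o \right)} = \frac{o}{3}$ ($n{\left(Q,o \right)} = \frac{o 2}{6} = \frac{2 o}{6} = \frac{o}{3}$)
$M{\left(L \right)} = \frac{L}{3}$
$135 \left(99 + M{\left(5 \right)}\right) = 135 \left(99 + \frac{1}{3} \cdot 5\right) = 135 \left(99 + \frac{5}{3}\right) = 135 \cdot \frac{302}{3} = 13590$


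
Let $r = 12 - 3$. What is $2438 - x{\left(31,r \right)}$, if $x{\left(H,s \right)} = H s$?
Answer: $2159$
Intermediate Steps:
$r = 9$ ($r = 12 - 3 = 9$)
$2438 - x{\left(31,r \right)} = 2438 - 31 \cdot 9 = 2438 - 279 = 2159$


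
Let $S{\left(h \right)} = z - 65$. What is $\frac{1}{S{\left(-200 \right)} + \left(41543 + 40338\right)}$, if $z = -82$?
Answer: $\frac{1}{81734} \approx 1.2235 \cdot 10^{-5}$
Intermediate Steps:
$S{\left(h \right)} = -147$ ($S{\left(h \right)} = -82 - 65 = -147$)
$\frac{1}{S{\left(-200 \right)} + \left(41543 + 40338\right)} = \frac{1}{-147 + \left(41543 + 40338\right)} = \frac{1}{-147 + 81881} = \frac{1}{81734}$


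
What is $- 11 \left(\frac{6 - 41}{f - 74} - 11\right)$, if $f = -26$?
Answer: $\frac{2343}{20} \approx 117.15$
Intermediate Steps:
$- 11 \left(\frac{6 - 41}{f - 74} - 11\right) = - 11 \left(\frac{6 - 41}{-26 - 74} - 11\right) = - 11 \left(- \frac{35}{-100} - 11\right) = - 11 \left(\left(-35\right) \left(- \frac{1}{100}\right) - 11\right) = - 11 \left(\frac{7}{20} - 11\right) = \left(-11\right) \left(- \frac{213}{20}\right) = \frac{2343}{20}$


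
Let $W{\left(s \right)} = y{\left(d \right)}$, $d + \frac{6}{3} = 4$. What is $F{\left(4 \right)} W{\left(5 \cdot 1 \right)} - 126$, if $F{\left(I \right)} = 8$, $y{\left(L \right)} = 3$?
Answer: $-102$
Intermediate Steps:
$d = 2$ ($d = -2 + 4 = 2$)
$W{\left(s \right)} = 3$
$F{\left(4 \right)} W{\left(5 \cdot 1 \right)} - 126 = 8 \cdot 3 - 126 = 24 - 126 = -102$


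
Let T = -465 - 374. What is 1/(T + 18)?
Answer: -1/821 ≈ -0.0012180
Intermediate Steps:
T = -839
1/(T + 18) = 1/(-839 + 18) = 1/(-821) = -1/821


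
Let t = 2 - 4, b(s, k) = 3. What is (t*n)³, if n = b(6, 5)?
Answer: -216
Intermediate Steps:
n = 3
t = -2
(t*n)³ = (-2*3)³ = (-6)³ = -216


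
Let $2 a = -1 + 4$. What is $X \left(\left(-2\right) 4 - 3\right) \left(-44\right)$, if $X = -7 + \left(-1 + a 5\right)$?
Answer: $-242$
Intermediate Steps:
$a = \frac{3}{2}$ ($a = \frac{-1 + 4}{2} = \frac{1}{2} \cdot 3 = \frac{3}{2} \approx 1.5$)
$X = - \frac{1}{2}$ ($X = -7 + \left(-1 + \frac{3}{2} \cdot 5\right) = -7 + \left(-1 + \frac{15}{2}\right) = -7 + \frac{13}{2} = - \frac{1}{2} \approx -0.5$)
$X \left(\left(-2\right) 4 - 3\right) \left(-44\right) = - \frac{\left(-2\right) 4 - 3}{2} \left(-44\right) = - \frac{-8 - 3}{2} \left(-44\right) = \left(- \frac{1}{2}\right) \left(-11\right) \left(-44\right) = \frac{11}{2} \left(-44\right) = -242$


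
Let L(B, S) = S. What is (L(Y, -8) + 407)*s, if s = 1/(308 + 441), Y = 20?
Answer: 57/107 ≈ 0.53271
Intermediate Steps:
s = 1/749 ≈ 0.0013351
(L(Y, -8) + 407)*s = (-8 + 407)*(1/749) = 399*(1/749) = 57/107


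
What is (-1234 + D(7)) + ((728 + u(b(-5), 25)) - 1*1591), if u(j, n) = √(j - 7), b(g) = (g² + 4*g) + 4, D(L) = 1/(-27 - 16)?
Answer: -90172/43 + √2 ≈ -2095.6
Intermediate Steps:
D(L) = -1/43 (D(L) = 1/(-43) = -1/43)
b(g) = 4 + g² + 4*g
u(j, n) = √(-7 + j)
(-1234 + D(7)) + ((728 + u(b(-5), 25)) - 1*1591) = (-1234 - 1/43) + ((728 + √(-7 + (4 + (-5)² + 4*(-5)))) - 1*1591) = -53063/43 + ((728 + √(-7 + (4 + 25 - 20))) - 1591) = -53063/43 + ((728 + √(-7 + 9)) - 1591) = -53063/43 + ((728 + √2) - 1591) = -53063/43 + (-863 + √2) = -90172/43 + √2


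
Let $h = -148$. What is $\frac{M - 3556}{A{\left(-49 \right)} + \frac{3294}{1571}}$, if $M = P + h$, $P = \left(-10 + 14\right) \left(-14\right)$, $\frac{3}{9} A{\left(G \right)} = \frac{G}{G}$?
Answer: $- \frac{5906960}{8007} \approx -737.72$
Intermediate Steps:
$A{\left(G \right)} = 3$ ($A{\left(G \right)} = 3 \frac{G}{G} = 3 \cdot 1 = 3$)
$P = -56$ ($P = 4 \left(-14\right) = -56$)
$M = -204$ ($M = -56 - 148 = -204$)
$\frac{M - 3556}{A{\left(-49 \right)} + \frac{3294}{1571}} = \frac{-204 - 3556}{3 + \frac{3294}{1571}} = - \frac{3760}{3 + 3294 \cdot \frac{1}{1571}} = - \frac{3760}{3 + \frac{3294}{1571}} = - \frac{3760}{\frac{8007}{1571}} = \left(-3760\right) \frac{1571}{8007} = - \frac{5906960}{8007}$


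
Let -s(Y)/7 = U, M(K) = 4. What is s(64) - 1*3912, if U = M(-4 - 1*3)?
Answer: -3940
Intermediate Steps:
U = 4
s(Y) = -28 (s(Y) = -7*4 = -28)
s(64) - 1*3912 = -28 - 1*3912 = -28 - 3912 = -3940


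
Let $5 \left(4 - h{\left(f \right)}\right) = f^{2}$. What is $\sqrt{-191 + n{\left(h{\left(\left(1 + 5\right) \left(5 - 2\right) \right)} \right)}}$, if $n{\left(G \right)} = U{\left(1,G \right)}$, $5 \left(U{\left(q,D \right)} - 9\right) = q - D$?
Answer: $\frac{i \sqrt{4241}}{5} \approx 13.025 i$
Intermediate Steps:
$h{\left(f \right)} = 4 - \frac{f^{2}}{5}$
$U{\left(q,D \right)} = 9 - \frac{D}{5} + \frac{q}{5}$ ($U{\left(q,D \right)} = 9 + \frac{q - D}{5} = 9 - \left(- \frac{q}{5} + \frac{D}{5}\right) = 9 - \frac{D}{5} + \frac{q}{5}$)
$n{\left(G \right)} = \frac{46}{5} - \frac{G}{5}$ ($n{\left(G \right)} = 9 - \frac{G}{5} + \frac{1}{5} \cdot 1 = 9 - \frac{G}{5} + \frac{1}{5} = \frac{46}{5} - \frac{G}{5}$)
$\sqrt{-191 + n{\left(h{\left(\left(1 + 5\right) \left(5 - 2\right) \right)} \right)}} = \sqrt{-191 - \left(- \frac{46}{5} + \frac{4 - \frac{\left(\left(1 + 5\right) \left(5 - 2\right)\right)^{2}}{5}}{5}\right)} = \sqrt{-191 - \left(- \frac{46}{5} + \frac{4 - \frac{\left(6 \cdot 3\right)^{2}}{5}}{5}\right)} = \sqrt{-191 - \left(- \frac{46}{5} + \frac{4 - \frac{18^{2}}{5}}{5}\right)} = \sqrt{-191 - \left(- \frac{46}{5} + \frac{4 - \frac{324}{5}}{5}\right)} = \sqrt{-191 + \left(\frac{46}{5} - - \frac{304}{25}\right)} = \sqrt{-191 + \left(\frac{46}{5} + \frac{304}{25}\right)} = \sqrt{-191 + \frac{534}{25}} = \sqrt{- \frac{4241}{25}} = \frac{i \sqrt{4241}}{5}$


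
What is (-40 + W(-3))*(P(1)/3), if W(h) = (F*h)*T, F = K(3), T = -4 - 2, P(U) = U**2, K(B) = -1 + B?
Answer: -4/3 ≈ -1.3333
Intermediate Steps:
T = -6
F = 2 (F = -1 + 3 = 2)
W(h) = -12*h (W(h) = (2*h)*(-6) = -12*h)
(-40 + W(-3))*(P(1)/3) = (-40 - 12*(-3))*(1**2/3) = (-40 + 36)*(1*(1/3)) = -4*1/3 = -4/3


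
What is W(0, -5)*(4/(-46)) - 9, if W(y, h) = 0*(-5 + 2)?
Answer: -9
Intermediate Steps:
W(y, h) = 0 (W(y, h) = 0*(-3) = 0)
W(0, -5)*(4/(-46)) - 9 = 0*(4/(-46)) - 9 = 0*(4*(-1/46)) - 9 = 0*(-2/23) - 9 = 0 - 9 = -9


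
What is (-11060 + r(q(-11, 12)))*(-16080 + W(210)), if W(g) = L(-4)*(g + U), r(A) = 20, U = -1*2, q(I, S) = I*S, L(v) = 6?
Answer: 163745280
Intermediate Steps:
U = -2
W(g) = -12 + 6*g (W(g) = 6*(g - 2) = 6*(-2 + g) = -12 + 6*g)
(-11060 + r(q(-11, 12)))*(-16080 + W(210)) = (-11060 + 20)*(-16080 + (-12 + 6*210)) = -11040*(-16080 + (-12 + 1260)) = -11040*(-16080 + 1248) = -11040*(-14832) = 163745280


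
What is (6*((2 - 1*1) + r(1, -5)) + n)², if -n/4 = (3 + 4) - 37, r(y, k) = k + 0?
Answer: 9216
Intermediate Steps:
r(y, k) = k
n = 120 (n = -4*((3 + 4) - 37) = -4*(7 - 37) = -4*(-30) = 120)
(6*((2 - 1*1) + r(1, -5)) + n)² = (6*((2 - 1*1) - 5) + 120)² = (6*((2 - 1) - 5) + 120)² = (6*(1 - 5) + 120)² = (6*(-4) + 120)² = (-24 + 120)² = 96² = 9216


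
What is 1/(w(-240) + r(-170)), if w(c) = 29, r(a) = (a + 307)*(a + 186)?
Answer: 1/2221 ≈ 0.00045025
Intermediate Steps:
r(a) = (186 + a)*(307 + a) (r(a) = (307 + a)*(186 + a) = (186 + a)*(307 + a))
1/(w(-240) + r(-170)) = 1/(29 + (57102 + (-170)**2 + 493*(-170))) = 1/(29 + (57102 + 28900 - 83810)) = 1/(29 + 2192) = 1/2221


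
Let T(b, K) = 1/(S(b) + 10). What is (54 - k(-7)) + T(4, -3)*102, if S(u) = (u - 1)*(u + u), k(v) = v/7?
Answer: 58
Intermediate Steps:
k(v) = v/7 (k(v) = v*(⅐) = v/7)
S(u) = 2*u*(-1 + u) (S(u) = (-1 + u)*(2*u) = 2*u*(-1 + u))
T(b, K) = 1/(10 + 2*b*(-1 + b)) (T(b, K) = 1/(2*b*(-1 + b) + 10) = 1/(10 + 2*b*(-1 + b)))
(54 - k(-7)) + T(4, -3)*102 = (54 - (-7)/7) + (1/(2*(5 + 4*(-1 + 4))))*102 = (54 - 1*(-1)) + (1/(2*(5 + 4*3)))*102 = (54 + 1) + (1/(2*(5 + 12)))*102 = 55 + ((½)/17)*102 = 55 + ((½)*(1/17))*102 = 55 + (1/34)*102 = 55 + 3 = 58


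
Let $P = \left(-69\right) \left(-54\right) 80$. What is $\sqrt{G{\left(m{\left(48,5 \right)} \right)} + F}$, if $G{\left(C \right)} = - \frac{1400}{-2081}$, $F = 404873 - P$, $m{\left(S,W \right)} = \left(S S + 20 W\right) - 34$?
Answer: $\frac{\sqrt{462476514273}}{2081} \approx 326.79$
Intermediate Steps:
$P = 298080$ ($P = 3726 \cdot 80 = 298080$)
$m{\left(S,W \right)} = -34 + S^{2} + 20 W$ ($m{\left(S,W \right)} = \left(S^{2} + 20 W\right) - 34 = -34 + S^{2} + 20 W$)
$F = 106793$ ($F = 404873 - 298080 = 106793$)
$G{\left(C \right)} = \frac{1400}{2081}$ ($G{\left(C \right)} = \left(-1400\right) \left(- \frac{1}{2081}\right) = \frac{1400}{2081}$)
$\sqrt{G{\left(m{\left(48,5 \right)} \right)} + F} = \sqrt{\frac{1400}{2081} + 106793} = \sqrt{\frac{222237633}{2081}} = \frac{\sqrt{462476514273}}{2081}$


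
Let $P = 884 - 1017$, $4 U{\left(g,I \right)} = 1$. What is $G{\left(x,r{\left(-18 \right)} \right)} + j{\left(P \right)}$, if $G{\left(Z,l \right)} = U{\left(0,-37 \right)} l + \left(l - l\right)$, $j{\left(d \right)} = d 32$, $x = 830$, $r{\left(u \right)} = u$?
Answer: $- \frac{8521}{2} \approx -4260.5$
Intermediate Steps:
$U{\left(g,I \right)} = \frac{1}{4}$ ($U{\left(g,I \right)} = \frac{1}{4} \cdot 1 = \frac{1}{4}$)
$P = -133$
$j{\left(d \right)} = 32 d$
$G{\left(Z,l \right)} = \frac{l}{4}$ ($G{\left(Z,l \right)} = \frac{l}{4} + \left(l - l\right) = \frac{l}{4} + 0 = \frac{l}{4}$)
$G{\left(x,r{\left(-18 \right)} \right)} + j{\left(P \right)} = \frac{1}{4} \left(-18\right) + 32 \left(-133\right) = - \frac{9}{2} - 4256 = - \frac{8521}{2}$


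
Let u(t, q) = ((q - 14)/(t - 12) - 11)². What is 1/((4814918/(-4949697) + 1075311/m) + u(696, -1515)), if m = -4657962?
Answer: 599258569971063888/104254009501190940221 ≈ 0.0057481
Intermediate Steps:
u(t, q) = (-11 + (-14 + q)/(-12 + t))² (u(t, q) = ((-14 + q)/(-12 + t) - 11)² = (-11 + (-14 + q)/(-12 + t))²)
1/((4814918/(-4949697) + 1075311/m) + u(696, -1515)) = 1/((4814918/(-4949697) + 1075311/(-4657962)) + (118 - 1515 - 11*696)²/(-12 + 696)²) = 1/((4814918*(-1/4949697) + 1075311*(-1/4657962)) + (118 - 1515 - 7656)²/684²) = 1/((-4814918/4949697 - 358437/1552654) + (1/467856)*(-9053)²) = 1/(-9250056235961/7685166845838 + (1/467856)*81956809) = 1/(-9250056235961/7685166845838 + 81956809/467856) = 1/(104254009501190940221/599258569971063888) = 599258569971063888/104254009501190940221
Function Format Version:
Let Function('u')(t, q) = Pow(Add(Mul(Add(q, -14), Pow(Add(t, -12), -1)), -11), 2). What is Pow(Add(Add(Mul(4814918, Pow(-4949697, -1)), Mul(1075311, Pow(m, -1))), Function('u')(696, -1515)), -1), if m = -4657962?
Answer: Rational(599258569971063888, 104254009501190940221) ≈ 0.0057481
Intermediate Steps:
Function('u')(t, q) = Pow(Add(-11, Mul(Pow(Add(-12, t), -1), Add(-14, q))), 2) (Function('u')(t, q) = Pow(Add(Mul(Add(-14, q), Pow(Add(-12, t), -1)), -11), 2) = Pow(Add(Mul(Pow(Add(-12, t), -1), Add(-14, q)), -11), 2) = Pow(Add(-11, Mul(Pow(Add(-12, t), -1), Add(-14, q))), 2))
Pow(Add(Add(Mul(4814918, Pow(-4949697, -1)), Mul(1075311, Pow(m, -1))), Function('u')(696, -1515)), -1) = Pow(Add(Add(Mul(4814918, Pow(-4949697, -1)), Mul(1075311, Pow(-4657962, -1))), Mul(Pow(Add(-12, 696), -2), Pow(Add(118, -1515, Mul(-11, 696)), 2))), -1) = Pow(Add(Add(Mul(4814918, Rational(-1, 4949697)), Mul(1075311, Rational(-1, 4657962))), Mul(Pow(684, -2), Pow(Add(118, -1515, -7656), 2))), -1) = Pow(Add(Add(Rational(-4814918, 4949697), Rational(-358437, 1552654)), Mul(Rational(1, 467856), Pow(-9053, 2))), -1) = Pow(Add(Rational(-9250056235961, 7685166845838), Mul(Rational(1, 467856), 81956809)), -1) = Pow(Add(Rational(-9250056235961, 7685166845838), Rational(81956809, 467856)), -1) = Pow(Rational(104254009501190940221, 599258569971063888), -1) = Rational(599258569971063888, 104254009501190940221)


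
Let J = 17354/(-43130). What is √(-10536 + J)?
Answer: I*√4899945754105/21565 ≈ 102.65*I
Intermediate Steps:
J = -8677/21565 (J = 17354*(-1/43130) = -8677/21565 ≈ -0.40236)
√(-10536 + J) = √(-10536 - 8677/21565) = √(-227217517/21565) = I*√4899945754105/21565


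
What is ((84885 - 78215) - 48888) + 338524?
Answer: 296306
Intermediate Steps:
((84885 - 78215) - 48888) + 338524 = (6670 - 48888) + 338524 = -42218 + 338524 = 296306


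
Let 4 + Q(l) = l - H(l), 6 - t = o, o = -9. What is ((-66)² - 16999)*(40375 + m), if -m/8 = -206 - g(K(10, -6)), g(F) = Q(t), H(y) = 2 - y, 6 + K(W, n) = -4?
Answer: -533724245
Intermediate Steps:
K(W, n) = -10 (K(W, n) = -6 - 4 = -10)
t = 15 (t = 6 - 1*(-9) = 6 + 9 = 15)
Q(l) = -6 + 2*l (Q(l) = -4 + (l - (2 - l)) = -4 + (l + (-2 + l)) = -4 + (-2 + 2*l) = -6 + 2*l)
g(F) = 24 (g(F) = -6 + 2*15 = -6 + 30 = 24)
m = 1840 (m = -8*(-206 - 1*24) = -8*(-206 - 24) = -8*(-230) = 1840)
((-66)² - 16999)*(40375 + m) = ((-66)² - 16999)*(40375 + 1840) = (4356 - 16999)*42215 = -12643*42215 = -533724245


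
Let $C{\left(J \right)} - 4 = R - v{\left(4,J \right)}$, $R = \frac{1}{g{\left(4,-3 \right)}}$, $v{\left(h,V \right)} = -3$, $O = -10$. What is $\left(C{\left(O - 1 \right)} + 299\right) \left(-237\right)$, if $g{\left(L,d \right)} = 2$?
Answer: $- \frac{145281}{2} \approx -72641.0$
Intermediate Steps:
$R = \frac{1}{2} \approx 0.5$
$C{\left(J \right)} = \frac{15}{2}$ ($C{\left(J \right)} = 4 + \left(\frac{1}{2} - -3\right) = 4 + \left(\frac{1}{2} + 3\right) = 4 + \frac{7}{2} = \frac{15}{2}$)
$\left(C{\left(O - 1 \right)} + 299\right) \left(-237\right) = \left(\frac{15}{2} + 299\right) \left(-237\right) = \frac{613}{2} \left(-237\right) = - \frac{145281}{2}$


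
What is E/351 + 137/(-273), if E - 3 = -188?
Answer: -2528/2457 ≈ -1.0289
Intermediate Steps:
E = -185 (E = 3 - 188 = -185)
E/351 + 137/(-273) = -185/351 + 137/(-273) = -185*1/351 + 137*(-1/273) = -185/351 - 137/273 = -2528/2457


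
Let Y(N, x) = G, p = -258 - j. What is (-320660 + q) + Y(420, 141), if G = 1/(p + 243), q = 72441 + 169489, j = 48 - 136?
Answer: -5747289/73 ≈ -78730.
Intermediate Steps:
j = -88
p = -170 (p = -258 - 1*(-88) = -258 + 88 = -170)
q = 241930
G = 1/73 (G = 1/(-170 + 243) = 1/73 ≈ 0.013699)
Y(N, x) = 1/73
(-320660 + q) + Y(420, 141) = (-320660 + 241930) + 1/73 = -78730 + 1/73 = -5747289/73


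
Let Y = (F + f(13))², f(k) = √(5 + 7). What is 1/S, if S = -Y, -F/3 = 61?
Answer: -11167/373569843 - 244*√3/373569843 ≈ -3.1024e-5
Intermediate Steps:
f(k) = 2*√3 (f(k) = √12 = 2*√3)
F = -183 (F = -3*61 = -183)
Y = (-183 + 2*√3)² ≈ 32233.
S = -33501 + 732*√3 (S = -(33501 - 732*√3) = -33501 + 732*√3 ≈ -32233.)
1/S = 1/(-33501 + 732*√3)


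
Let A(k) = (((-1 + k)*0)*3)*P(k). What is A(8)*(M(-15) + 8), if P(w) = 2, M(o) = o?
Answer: 0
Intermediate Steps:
A(k) = 0 (A(k) = (((-1 + k)*0)*3)*2 = (0*3)*2 = 0*2 = 0)
A(8)*(M(-15) + 8) = 0*(-15 + 8) = 0*(-7) = 0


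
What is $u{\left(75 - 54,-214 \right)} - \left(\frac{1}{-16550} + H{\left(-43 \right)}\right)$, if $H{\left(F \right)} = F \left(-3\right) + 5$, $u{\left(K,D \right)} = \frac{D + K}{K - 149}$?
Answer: $- \frac{140335661}{1059200} \approx -132.49$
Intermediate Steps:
$u{\left(K,D \right)} = \frac{D + K}{-149 + K}$
$H{\left(F \right)} = 5 - 3 F$ ($H{\left(F \right)} = - 3 F + 5 = 5 - 3 F$)
$u{\left(75 - 54,-214 \right)} - \left(\frac{1}{-16550} + H{\left(-43 \right)}\right) = \frac{-214 + \left(75 - 54\right)}{-149 + \left(75 - 54\right)} - \left(\frac{1}{-16550} + \left(5 - -129\right)\right) = \frac{-214 + 21}{-149 + 21} - \left(- \frac{1}{16550} + \left(5 + 129\right)\right) = \frac{1}{-128} \left(-193\right) - \left(- \frac{1}{16550} + 134\right) = \left(- \frac{1}{128}\right) \left(-193\right) - \frac{2217699}{16550} = \frac{193}{128} - \frac{2217699}{16550} = - \frac{140335661}{1059200}$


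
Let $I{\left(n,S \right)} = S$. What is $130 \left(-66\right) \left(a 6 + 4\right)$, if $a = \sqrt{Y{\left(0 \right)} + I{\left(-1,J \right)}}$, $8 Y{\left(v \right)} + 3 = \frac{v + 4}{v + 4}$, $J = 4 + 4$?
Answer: $-34320 - 25740 \sqrt{31} \approx -1.7763 \cdot 10^{5}$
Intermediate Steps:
$J = 8$
$Y{\left(v \right)} = - \frac{1}{4}$ ($Y{\left(v \right)} = - \frac{3}{8} + \frac{\left(v + 4\right) \frac{1}{v + 4}}{8} = - \frac{3}{8} + \frac{\left(4 + v\right) \frac{1}{4 + v}}{8} = - \frac{3}{8} + \frac{1}{8} \cdot 1 = - \frac{3}{8} + \frac{1}{8} = - \frac{1}{4}$)
$a = \frac{\sqrt{31}}{2}$ ($a = \sqrt{- \frac{1}{4} + 8} = \sqrt{\frac{31}{4}} = \frac{\sqrt{31}}{2} \approx 2.7839$)
$130 \left(-66\right) \left(a 6 + 4\right) = 130 \left(-66\right) \left(\frac{\sqrt{31}}{2} \cdot 6 + 4\right) = - 8580 \left(3 \sqrt{31} + 4\right) = - 8580 \left(4 + 3 \sqrt{31}\right) = -34320 - 25740 \sqrt{31}$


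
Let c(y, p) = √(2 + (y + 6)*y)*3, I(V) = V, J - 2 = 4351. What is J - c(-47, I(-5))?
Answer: 4353 - 3*√1929 ≈ 4221.2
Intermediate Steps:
J = 4353 (J = 2 + 4351 = 4353)
c(y, p) = 3*√(2 + y*(6 + y)) (c(y, p) = √(2 + (6 + y)*y)*3 = √(2 + y*(6 + y))*3 = 3*√(2 + y*(6 + y)))
J - c(-47, I(-5)) = 4353 - 3*√(2 + (-47)² + 6*(-47)) = 4353 - 3*√(2 + 2209 - 282) = 4353 - 3*√1929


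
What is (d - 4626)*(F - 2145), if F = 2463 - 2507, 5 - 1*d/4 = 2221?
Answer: 29529610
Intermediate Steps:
d = -8864 (d = 20 - 4*2221 = 20 - 8884 = -8864)
F = -44
(d - 4626)*(F - 2145) = (-8864 - 4626)*(-44 - 2145) = -13490*(-2189) = 29529610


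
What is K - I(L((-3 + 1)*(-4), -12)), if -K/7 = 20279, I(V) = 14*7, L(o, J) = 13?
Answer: -142051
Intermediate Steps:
I(V) = 98
K = -141953 (K = -7*20279 = -141953)
K - I(L((-3 + 1)*(-4), -12)) = -141953 - 1*98 = -141953 - 98 = -142051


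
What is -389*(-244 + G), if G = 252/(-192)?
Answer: 1526825/16 ≈ 95427.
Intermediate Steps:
G = -21/16 (G = 252*(-1/192) = -21/16 ≈ -1.3125)
-389*(-244 + G) = -389*(-244 - 21/16) = -389*(-3925/16) = 1526825/16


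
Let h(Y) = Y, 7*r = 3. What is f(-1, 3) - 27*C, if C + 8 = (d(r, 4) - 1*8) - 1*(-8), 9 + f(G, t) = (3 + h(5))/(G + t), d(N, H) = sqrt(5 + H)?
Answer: 130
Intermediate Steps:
r = 3/7 (r = (1/7)*3 = 3/7 ≈ 0.42857)
f(G, t) = -9 + 8/(G + t) (f(G, t) = -9 + (3 + 5)/(G + t) = -9 + 8/(G + t))
C = -5 (C = -8 + ((sqrt(5 + 4) - 1*8) - 1*(-8)) = -8 + ((sqrt(9) - 8) + 8) = -8 + ((3 - 8) + 8) = -8 + (-5 + 8) = -8 + 3 = -5)
f(-1, 3) - 27*C = (8 - 9*(-1) - 9*3)/(-1 + 3) - 27*(-5) = (8 + 9 - 27)/2 + 135 = (1/2)*(-10) + 135 = -5 + 135 = 130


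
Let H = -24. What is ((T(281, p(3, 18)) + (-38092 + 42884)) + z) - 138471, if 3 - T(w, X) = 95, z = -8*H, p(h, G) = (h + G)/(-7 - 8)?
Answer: -133579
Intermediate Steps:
p(h, G) = -G/15 - h/15 (p(h, G) = (G + h)/(-15) = (G + h)*(-1/15) = -G/15 - h/15)
z = 192 (z = -8*(-24) = 192)
T(w, X) = -92 (T(w, X) = 3 - 1*95 = 3 - 95 = -92)
((T(281, p(3, 18)) + (-38092 + 42884)) + z) - 138471 = ((-92 + (-38092 + 42884)) + 192) - 138471 = ((-92 + 4792) + 192) - 138471 = (4700 + 192) - 138471 = 4892 - 138471 = -133579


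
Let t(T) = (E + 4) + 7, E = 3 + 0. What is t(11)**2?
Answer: 196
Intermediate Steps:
E = 3
t(T) = 14 (t(T) = (3 + 4) + 7 = 7 + 7 = 14)
t(11)**2 = 14**2 = 196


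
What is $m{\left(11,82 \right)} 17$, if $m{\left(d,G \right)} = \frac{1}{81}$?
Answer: $\frac{17}{81} \approx 0.20988$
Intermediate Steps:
$m{\left(d,G \right)} = \frac{1}{81}$
$m{\left(11,82 \right)} 17 = \frac{1}{81} \cdot 17 = \frac{17}{81}$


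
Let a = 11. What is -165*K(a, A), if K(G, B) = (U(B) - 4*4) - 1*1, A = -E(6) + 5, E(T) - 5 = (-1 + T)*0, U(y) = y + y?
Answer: 2805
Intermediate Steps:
U(y) = 2*y
E(T) = 5 (E(T) = 5 + (-1 + T)*0 = 5 + 0 = 5)
A = 0 (A = -1*5 + 5 = -5 + 5 = 0)
K(G, B) = -17 + 2*B (K(G, B) = (2*B - 4*4) - 1*1 = (2*B - 16) - 1 = (-16 + 2*B) - 1 = -17 + 2*B)
-165*K(a, A) = -165*(-17 + 2*0) = -165*(-17 + 0) = -165*(-17) = 2805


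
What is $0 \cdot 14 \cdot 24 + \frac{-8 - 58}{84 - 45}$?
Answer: $- \frac{22}{13} \approx -1.6923$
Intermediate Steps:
$0 \cdot 14 \cdot 24 + \frac{-8 - 58}{84 - 45} = 0 \cdot 24 + \frac{1}{39} \left(-66\right) = 0 + \frac{1}{39} \left(-66\right) = 0 - \frac{22}{13} = - \frac{22}{13}$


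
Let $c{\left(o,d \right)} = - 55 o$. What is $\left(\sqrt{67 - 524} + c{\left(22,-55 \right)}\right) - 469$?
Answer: $-1679 + i \sqrt{457} \approx -1679.0 + 21.378 i$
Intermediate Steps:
$\left(\sqrt{67 - 524} + c{\left(22,-55 \right)}\right) - 469 = \left(\sqrt{67 - 524} - 1210\right) - 469 = \left(\sqrt{-457} - 1210\right) - 469 = \left(i \sqrt{457} - 1210\right) - 469 = \left(-1210 + i \sqrt{457}\right) - 469 = -1679 + i \sqrt{457}$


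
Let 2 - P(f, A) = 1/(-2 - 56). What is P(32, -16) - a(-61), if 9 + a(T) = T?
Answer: 4177/58 ≈ 72.017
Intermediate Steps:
P(f, A) = 117/58 (P(f, A) = 2 - 1/(-2 - 56) = 2 - 1/(-58) = 2 - 1*(-1/58) = 2 + 1/58 = 117/58)
a(T) = -9 + T
P(32, -16) - a(-61) = 117/58 - (-9 - 61) = 117/58 - 1*(-70) = 117/58 + 70 = 4177/58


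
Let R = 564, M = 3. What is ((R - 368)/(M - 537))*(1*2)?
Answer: -196/267 ≈ -0.73408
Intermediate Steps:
((R - 368)/(M - 537))*(1*2) = ((564 - 368)/(3 - 537))*(1*2) = (196/(-534))*2 = (196*(-1/534))*2 = -98/267*2 = -196/267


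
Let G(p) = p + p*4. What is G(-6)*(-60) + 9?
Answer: 1809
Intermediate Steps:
G(p) = 5*p (G(p) = p + 4*p = 5*p)
G(-6)*(-60) + 9 = (5*(-6))*(-60) + 9 = -30*(-60) + 9 = 1800 + 9 = 1809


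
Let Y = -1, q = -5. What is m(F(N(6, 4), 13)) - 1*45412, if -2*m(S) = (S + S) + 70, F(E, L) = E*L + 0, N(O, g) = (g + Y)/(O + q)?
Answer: -45486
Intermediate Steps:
N(O, g) = (-1 + g)/(-5 + O) (N(O, g) = (g - 1)/(O - 5) = (-1 + g)/(-5 + O))
F(E, L) = E*L
m(S) = -35 - S (m(S) = -((S + S) + 70)/2 = -(2*S + 70)/2 = -(70 + 2*S)/2 = -35 - S)
m(F(N(6, 4), 13)) - 1*45412 = (-35 - (-1 + 4)/(-5 + 6)*13) - 1*45412 = (-35 - 3/1*13) - 45412 = (-35 - 1*3*13) - 45412 = (-35 - 3*13) - 45412 = (-35 - 1*39) - 45412 = (-35 - 39) - 45412 = -74 - 45412 = -45486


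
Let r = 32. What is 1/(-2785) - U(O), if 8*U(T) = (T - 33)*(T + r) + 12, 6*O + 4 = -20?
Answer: 356479/2785 ≈ 128.00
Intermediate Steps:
O = -4 (O = -⅔ + (⅙)*(-20) = -⅔ - 10/3 = -4)
U(T) = 3/2 + (-33 + T)*(32 + T)/8 (U(T) = ((T - 33)*(T + 32) + 12)/8 = ((-33 + T)*(32 + T) + 12)/8 = (12 + (-33 + T)*(32 + T))/8 = 3/2 + (-33 + T)*(32 + T)/8)
1/(-2785) - U(O) = 1/(-2785) - (-261/2 - ⅛*(-4) + (⅛)*(-4)²) = -1/2785 - (-261/2 + ½ + (⅛)*16) = -1/2785 - (-261/2 + ½ + 2) = -1/2785 - 1*(-128) = -1/2785 + 128 = 356479/2785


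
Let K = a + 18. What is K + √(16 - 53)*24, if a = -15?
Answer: 3 + 24*I*√37 ≈ 3.0 + 145.99*I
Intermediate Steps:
K = 3 (K = -15 + 18 = 3)
K + √(16 - 53)*24 = 3 + √(16 - 53)*24 = 3 + √(-37)*24 = 3 + (I*√37)*24 = 3 + 24*I*√37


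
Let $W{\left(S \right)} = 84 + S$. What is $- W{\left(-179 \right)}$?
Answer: $95$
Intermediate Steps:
$- W{\left(-179 \right)} = - (84 - 179) = \left(-1\right) \left(-95\right) = 95$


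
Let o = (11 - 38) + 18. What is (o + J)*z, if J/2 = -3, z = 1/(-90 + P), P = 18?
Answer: 5/24 ≈ 0.20833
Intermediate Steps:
z = -1/72 (z = 1/(-90 + 18) = 1/(-72) = -1/72 ≈ -0.013889)
o = -9 (o = -27 + 18 = -9)
J = -6 (J = 2*(-3) = -6)
(o + J)*z = (-9 - 6)*(-1/72) = -15*(-1/72) = 5/24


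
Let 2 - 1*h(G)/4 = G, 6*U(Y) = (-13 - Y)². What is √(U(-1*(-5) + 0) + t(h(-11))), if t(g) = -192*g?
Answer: I*√9930 ≈ 99.649*I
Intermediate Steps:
U(Y) = (-13 - Y)²/6
h(G) = 8 - 4*G
√(U(-1*(-5) + 0) + t(h(-11))) = √((13 + (-1*(-5) + 0))²/6 - 192*(8 - 4*(-11))) = √((13 + (5 + 0))²/6 - 192*(8 + 44)) = √((13 + 5)²/6 - 192*52) = √((⅙)*18² - 9984) = √((⅙)*324 - 9984) = √(54 - 9984) = √(-9930) = I*√9930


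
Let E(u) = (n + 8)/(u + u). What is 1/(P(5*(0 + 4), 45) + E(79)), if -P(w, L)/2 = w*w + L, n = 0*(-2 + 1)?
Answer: -79/70306 ≈ -0.0011237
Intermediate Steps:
n = 0 (n = 0*(-1) = 0)
P(w, L) = -2*L - 2*w**2 (P(w, L) = -2*(w*w + L) = -2*(w**2 + L) = -2*(L + w**2) = -2*L - 2*w**2)
E(u) = 4/u (E(u) = (0 + 8)/(u + u) = 8/((2*u)) = 8*(1/(2*u)) = 4/u)
1/(P(5*(0 + 4), 45) + E(79)) = 1/((-2*45 - 2*25*(0 + 4)**2) + 4/79) = 1/((-90 - 2*(5*4)**2) + 4*(1/79)) = 1/((-90 - 2*20**2) + 4/79) = 1/((-90 - 2*400) + 4/79) = 1/((-90 - 800) + 4/79) = 1/(-890 + 4/79) = 1/(-70306/79) = -79/70306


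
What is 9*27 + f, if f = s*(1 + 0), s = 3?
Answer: 246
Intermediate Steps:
f = 3 (f = 3*(1 + 0) = 3*1 = 3)
9*27 + f = 9*27 + 3 = 243 + 3 = 246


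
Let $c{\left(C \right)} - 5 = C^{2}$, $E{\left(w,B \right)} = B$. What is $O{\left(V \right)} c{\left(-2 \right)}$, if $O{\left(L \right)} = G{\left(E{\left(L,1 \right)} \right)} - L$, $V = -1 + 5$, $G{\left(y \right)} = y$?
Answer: $-27$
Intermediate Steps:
$V = 4$
$O{\left(L \right)} = 1 - L$
$c{\left(C \right)} = 5 + C^{2}$
$O{\left(V \right)} c{\left(-2 \right)} = \left(1 - 4\right) \left(5 + \left(-2\right)^{2}\right) = \left(1 - 4\right) \left(5 + 4\right) = \left(-3\right) 9 = -27$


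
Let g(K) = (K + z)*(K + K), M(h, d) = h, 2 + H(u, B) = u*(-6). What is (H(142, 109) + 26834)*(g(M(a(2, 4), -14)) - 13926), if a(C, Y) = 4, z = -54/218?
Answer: -39350918760/109 ≈ -3.6102e+8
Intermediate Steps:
H(u, B) = -2 - 6*u (H(u, B) = -2 + u*(-6) = -2 - 6*u)
z = -27/109 (z = -54*1/218 = -27/109 ≈ -0.24771)
g(K) = 2*K*(-27/109 + K) (g(K) = (K - 27/109)*(K + K) = (-27/109 + K)*(2*K) = 2*K*(-27/109 + K))
(H(142, 109) + 26834)*(g(M(a(2, 4), -14)) - 13926) = ((-2 - 6*142) + 26834)*((2/109)*4*(-27 + 109*4) - 13926) = ((-2 - 852) + 26834)*((2/109)*4*(-27 + 436) - 13926) = (-854 + 26834)*((2/109)*4*409 - 13926) = 25980*(3272/109 - 13926) = 25980*(-1514662/109) = -39350918760/109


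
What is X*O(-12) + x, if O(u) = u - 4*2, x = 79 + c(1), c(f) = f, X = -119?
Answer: 2460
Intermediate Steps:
x = 80 (x = 79 + 1 = 80)
O(u) = -8 + u (O(u) = u - 8 = -8 + u)
X*O(-12) + x = -119*(-8 - 12) + 80 = -119*(-20) + 80 = 2380 + 80 = 2460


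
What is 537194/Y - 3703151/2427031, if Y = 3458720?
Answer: -5752187967853/4197210330160 ≈ -1.3705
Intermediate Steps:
537194/Y - 3703151/2427031 = 537194/3458720 - 3703151/2427031 = 537194*(1/3458720) - 3703151*1/2427031 = 268597/1729360 - 3703151/2427031 = -5752187967853/4197210330160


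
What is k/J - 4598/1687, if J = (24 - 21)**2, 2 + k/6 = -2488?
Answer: -2805018/1687 ≈ -1662.7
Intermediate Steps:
k = -14940 (k = -12 + 6*(-2488) = -12 - 14928 = -14940)
J = 9 (J = 3**2 = 9)
k/J - 4598/1687 = -14940/9 - 4598/1687 = -14940*1/9 - 4598*1/1687 = -1660 - 4598/1687 = -2805018/1687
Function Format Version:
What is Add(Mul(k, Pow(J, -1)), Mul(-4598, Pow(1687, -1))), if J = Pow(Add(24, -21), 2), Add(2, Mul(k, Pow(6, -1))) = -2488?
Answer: Rational(-2805018, 1687) ≈ -1662.7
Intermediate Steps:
k = -14940 (k = Add(-12, Mul(6, -2488)) = Add(-12, -14928) = -14940)
J = 9 (J = Pow(3, 2) = 9)
Add(Mul(k, Pow(J, -1)), Mul(-4598, Pow(1687, -1))) = Add(Mul(-14940, Pow(9, -1)), Mul(-4598, Pow(1687, -1))) = Add(Mul(-14940, Rational(1, 9)), Mul(-4598, Rational(1, 1687))) = Add(-1660, Rational(-4598, 1687)) = Rational(-2805018, 1687)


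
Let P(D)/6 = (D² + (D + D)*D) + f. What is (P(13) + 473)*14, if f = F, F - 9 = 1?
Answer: 50050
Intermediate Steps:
F = 10 (F = 9 + 1 = 10)
f = 10
P(D) = 60 + 18*D² (P(D) = 6*((D² + (D + D)*D) + 10) = 6*((D² + (2*D)*D) + 10) = 6*((D² + 2*D²) + 10) = 6*(3*D² + 10) = 6*(10 + 3*D²) = 60 + 18*D²)
(P(13) + 473)*14 = ((60 + 18*13²) + 473)*14 = ((60 + 18*169) + 473)*14 = ((60 + 3042) + 473)*14 = (3102 + 473)*14 = 3575*14 = 50050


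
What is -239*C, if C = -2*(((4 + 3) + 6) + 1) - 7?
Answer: 8365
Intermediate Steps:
C = -35 (C = -2*((7 + 6) + 1) - 7 = -2*(13 + 1) - 7 = -2*14 - 7 = -28 - 7 = -35)
-239*C = -239*(-35) = 8365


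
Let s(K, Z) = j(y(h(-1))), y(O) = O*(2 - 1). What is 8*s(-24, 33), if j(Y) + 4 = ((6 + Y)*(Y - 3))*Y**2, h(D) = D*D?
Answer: -144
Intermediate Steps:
h(D) = D**2
y(O) = O (y(O) = O*1 = O)
j(Y) = -4 + Y**2*(-3 + Y)*(6 + Y) (j(Y) = -4 + ((6 + Y)*(Y - 3))*Y**2 = -4 + ((6 + Y)*(-3 + Y))*Y**2 = -4 + ((-3 + Y)*(6 + Y))*Y**2 = -4 + Y**2*(-3 + Y)*(6 + Y))
s(K, Z) = -18 (s(K, Z) = -4 + ((-1)**2)**4 - 18*((-1)**2)**2 + 3*((-1)**2)**3 = -4 + 1**4 - 18*1**2 + 3*1**3 = -4 + 1 - 18*1 + 3*1 = -4 + 1 - 18 + 3 = -18)
8*s(-24, 33) = 8*(-18) = -144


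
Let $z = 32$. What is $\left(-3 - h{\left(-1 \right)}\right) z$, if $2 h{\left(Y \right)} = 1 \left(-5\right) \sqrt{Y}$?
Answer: $-96 + 80 i \approx -96.0 + 80.0 i$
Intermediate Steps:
$h{\left(Y \right)} = - \frac{5 \sqrt{Y}}{2}$ ($h{\left(Y \right)} = \frac{1 \left(-5\right) \sqrt{Y}}{2} = \frac{\left(-5\right) \sqrt{Y}}{2} = - \frac{5 \sqrt{Y}}{2}$)
$\left(-3 - h{\left(-1 \right)}\right) z = \left(-3 - - \frac{5 \sqrt{-1}}{2}\right) 32 = \left(-3 - - \frac{5 i}{2}\right) 32 = \left(-3 + \frac{5 i}{2}\right) 32 = -96 + 80 i$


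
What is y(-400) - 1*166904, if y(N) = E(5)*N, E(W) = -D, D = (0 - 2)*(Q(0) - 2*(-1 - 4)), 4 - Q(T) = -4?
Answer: -181304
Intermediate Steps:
Q(T) = 8 (Q(T) = 4 - 1*(-4) = 4 + 4 = 8)
D = -36 (D = (0 - 2)*(8 - 2*(-1 - 4)) = -2*(8 - 2*(-5)) = -2*(8 + 10) = -2*18 = -36)
E(W) = 36 (E(W) = -1*(-36) = 36)
y(N) = 36*N
y(-400) - 1*166904 = 36*(-400) - 1*166904 = -14400 - 166904 = -181304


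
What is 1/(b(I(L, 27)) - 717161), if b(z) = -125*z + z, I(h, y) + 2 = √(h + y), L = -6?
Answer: -238971/171321308891 + 124*√21/513963926673 ≈ -1.3938e-6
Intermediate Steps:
I(h, y) = -2 + √(h + y)
b(z) = -124*z
1/(b(I(L, 27)) - 717161) = 1/(-124*(-2 + √(-6 + 27)) - 717161) = 1/(-124*(-2 + √21) - 717161) = 1/((248 - 124*√21) - 717161) = 1/(-716913 - 124*√21)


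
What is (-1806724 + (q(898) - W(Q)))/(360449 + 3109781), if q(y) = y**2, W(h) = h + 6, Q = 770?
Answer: -500548/1735115 ≈ -0.28848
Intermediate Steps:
W(h) = 6 + h
(-1806724 + (q(898) - W(Q)))/(360449 + 3109781) = (-1806724 + (898**2 - (6 + 770)))/(360449 + 3109781) = (-1806724 + (806404 - 1*776))/3470230 = (-1806724 + (806404 - 776))*(1/3470230) = (-1806724 + 805628)*(1/3470230) = -1001096*1/3470230 = -500548/1735115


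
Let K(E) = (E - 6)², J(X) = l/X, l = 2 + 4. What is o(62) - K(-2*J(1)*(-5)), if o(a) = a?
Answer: -2854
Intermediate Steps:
l = 6
J(X) = 6/X
K(E) = (-6 + E)²
o(62) - K(-2*J(1)*(-5)) = 62 - (-6 - 12/1*(-5))² = 62 - (-6 - 12*(-5))² = 62 - (-6 + 60)² = 62 - 1*54² = 62 - 1*2916 = 62 - 2916 = -2854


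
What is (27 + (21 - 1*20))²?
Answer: 784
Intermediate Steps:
(27 + (21 - 1*20))² = (27 + (21 - 20))² = (27 + 1)² = 28² = 784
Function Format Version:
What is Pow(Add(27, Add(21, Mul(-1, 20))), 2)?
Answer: 784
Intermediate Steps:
Pow(Add(27, Add(21, Mul(-1, 20))), 2) = Pow(Add(27, Add(21, -20)), 2) = Pow(Add(27, 1), 2) = Pow(28, 2) = 784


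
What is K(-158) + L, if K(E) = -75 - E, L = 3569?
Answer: 3652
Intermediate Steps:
K(-158) + L = (-75 - 1*(-158)) + 3569 = (-75 + 158) + 3569 = 83 + 3569 = 3652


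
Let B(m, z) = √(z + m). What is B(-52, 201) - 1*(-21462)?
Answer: 21462 + √149 ≈ 21474.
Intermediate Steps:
B(m, z) = √(m + z)
B(-52, 201) - 1*(-21462) = √(-52 + 201) - 1*(-21462) = √149 + 21462 = 21462 + √149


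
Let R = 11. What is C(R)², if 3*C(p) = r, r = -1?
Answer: ⅑ ≈ 0.11111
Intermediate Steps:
C(p) = -⅓ (C(p) = (⅓)*(-1) = -⅓)
C(R)² = (-⅓)² = ⅑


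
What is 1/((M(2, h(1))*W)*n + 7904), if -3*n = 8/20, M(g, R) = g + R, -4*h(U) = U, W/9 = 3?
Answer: 10/78977 ≈ 0.00012662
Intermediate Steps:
W = 27 (W = 9*3 = 27)
h(U) = -U/4
M(g, R) = R + g
n = -2/15 (n = -8/(3*20) = -⅓*⅖ = -2/15 ≈ -0.13333)
1/((M(2, h(1))*W)*n + 7904) = 1/(((-¼*1 + 2)*27)*(-2/15) + 7904) = 1/(((-¼ + 2)*27)*(-2/15) + 7904) = 1/(((7/4)*27)*(-2/15) + 7904) = 1/((189/4)*(-2/15) + 7904) = 1/(-63/10 + 7904) = 1/(78977/10) = 10/78977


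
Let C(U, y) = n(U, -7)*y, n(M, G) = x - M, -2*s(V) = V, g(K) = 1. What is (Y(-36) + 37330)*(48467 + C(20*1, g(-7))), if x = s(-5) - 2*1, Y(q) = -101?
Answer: 3607303955/2 ≈ 1.8037e+9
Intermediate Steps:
s(V) = -V/2
x = ½ (x = -½*(-5) - 2*1 = 5/2 - 2 = ½ ≈ 0.50000)
n(M, G) = ½ - M
C(U, y) = y*(½ - U) (C(U, y) = (½ - U)*y = y*(½ - U))
(Y(-36) + 37330)*(48467 + C(20*1, g(-7))) = (-101 + 37330)*(48467 + 1*(½ - 20)) = 37229*(48467 + 1*(½ - 1*20)) = 37229*(48467 + 1*(½ - 20)) = 37229*(48467 + 1*(-39/2)) = 37229*(48467 - 39/2) = 37229*(96895/2) = 3607303955/2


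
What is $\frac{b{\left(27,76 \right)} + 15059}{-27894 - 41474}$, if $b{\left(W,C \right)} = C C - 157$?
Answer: $- \frac{10339}{34684} \approx -0.29809$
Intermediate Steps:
$b{\left(W,C \right)} = -157 + C^{2}$ ($b{\left(W,C \right)} = C^{2} - 157 = -157 + C^{2}$)
$\frac{b{\left(27,76 \right)} + 15059}{-27894 - 41474} = \frac{\left(-157 + 76^{2}\right) + 15059}{-27894 - 41474} = \frac{\left(-157 + 5776\right) + 15059}{-69368} = \left(5619 + 15059\right) \left(- \frac{1}{69368}\right) = 20678 \left(- \frac{1}{69368}\right) = - \frac{10339}{34684}$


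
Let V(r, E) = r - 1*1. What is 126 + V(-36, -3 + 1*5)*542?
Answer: -19928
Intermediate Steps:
V(r, E) = -1 + r (V(r, E) = r - 1 = -1 + r)
126 + V(-36, -3 + 1*5)*542 = 126 + (-1 - 36)*542 = 126 - 37*542 = 126 - 20054 = -19928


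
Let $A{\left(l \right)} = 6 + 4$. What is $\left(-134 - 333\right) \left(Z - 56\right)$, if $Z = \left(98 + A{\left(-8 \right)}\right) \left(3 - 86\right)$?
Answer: $4212340$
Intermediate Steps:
$A{\left(l \right)} = 10$
$Z = -8964$ ($Z = \left(98 + 10\right) \left(3 - 86\right) = 108 \left(-83\right) = -8964$)
$\left(-134 - 333\right) \left(Z - 56\right) = \left(-134 - 333\right) \left(-8964 - 56\right) = - 467 \left(-8964 - 56\right) = \left(-467\right) \left(-9020\right) = 4212340$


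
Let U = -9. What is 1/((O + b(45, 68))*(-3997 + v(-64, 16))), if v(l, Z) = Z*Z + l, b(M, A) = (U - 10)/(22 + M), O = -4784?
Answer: 67/1219681335 ≈ 5.4932e-8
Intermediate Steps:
b(M, A) = -19/(22 + M) (b(M, A) = (-9 - 10)/(22 + M) = -19/(22 + M))
v(l, Z) = l + Z² (v(l, Z) = Z² + l = l + Z²)
1/((O + b(45, 68))*(-3997 + v(-64, 16))) = 1/((-4784 - 19/(22 + 45))*(-3997 + (-64 + 16²))) = 1/((-4784 - 19/67)*(-3997 + (-64 + 256))) = 1/((-4784 - 19*1/67)*(-3997 + 192)) = 1/((-4784 - 19/67)*(-3805)) = 1/(-320547/67*(-3805)) = 1/(1219681335/67) = 67/1219681335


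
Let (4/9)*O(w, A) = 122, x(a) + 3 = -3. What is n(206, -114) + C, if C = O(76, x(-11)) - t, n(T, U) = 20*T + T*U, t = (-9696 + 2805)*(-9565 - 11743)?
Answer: -293705035/2 ≈ -1.4685e+8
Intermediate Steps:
x(a) = -6 (x(a) = -3 - 3 = -6)
O(w, A) = 549/2 (O(w, A) = (9/4)*122 = 549/2)
t = 146833428 (t = -6891*(-21308) = 146833428)
C = -293666307/2 (C = 549/2 - 1*146833428 = 549/2 - 146833428 = -293666307/2 ≈ -1.4683e+8)
n(206, -114) + C = 206*(20 - 114) - 293666307/2 = 206*(-94) - 293666307/2 = -19364 - 293666307/2 = -293705035/2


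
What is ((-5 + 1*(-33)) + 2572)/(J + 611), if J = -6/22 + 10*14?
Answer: 13937/4129 ≈ 3.3754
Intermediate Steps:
J = 1537/11 (J = -6*1/22 + 140 = -3/11 + 140 = 1537/11 ≈ 139.73)
((-5 + 1*(-33)) + 2572)/(J + 611) = ((-5 + 1*(-33)) + 2572)/(1537/11 + 611) = ((-5 - 33) + 2572)/(8258/11) = (-38 + 2572)*(11/8258) = 2534*(11/8258) = 13937/4129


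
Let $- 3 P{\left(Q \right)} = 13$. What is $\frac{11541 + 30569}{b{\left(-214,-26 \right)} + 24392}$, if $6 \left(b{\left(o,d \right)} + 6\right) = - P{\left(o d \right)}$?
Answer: $\frac{757980}{438961} \approx 1.7268$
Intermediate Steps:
$P{\left(Q \right)} = - \frac{13}{3}$ ($P{\left(Q \right)} = \left(- \frac{1}{3}\right) 13 = - \frac{13}{3}$)
$b{\left(o,d \right)} = - \frac{95}{18}$ ($b{\left(o,d \right)} = -6 + \frac{\left(-1\right) \left(- \frac{13}{3}\right)}{6} = -6 + \frac{1}{6} \cdot \frac{13}{3} = -6 + \frac{13}{18} = - \frac{95}{18}$)
$\frac{11541 + 30569}{b{\left(-214,-26 \right)} + 24392} = \frac{11541 + 30569}{- \frac{95}{18} + 24392} = \frac{42110}{\frac{438961}{18}} = 42110 \cdot \frac{18}{438961} = \frac{757980}{438961}$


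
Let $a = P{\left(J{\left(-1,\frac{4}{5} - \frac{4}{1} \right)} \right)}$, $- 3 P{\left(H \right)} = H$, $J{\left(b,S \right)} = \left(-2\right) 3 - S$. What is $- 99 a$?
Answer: $- \frac{462}{5} \approx -92.4$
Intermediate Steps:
$J{\left(b,S \right)} = -6 - S$
$P{\left(H \right)} = - \frac{H}{3}$
$a = \frac{14}{15}$ ($a = - \frac{-6 - \left(\frac{4}{5} - \frac{4}{1}\right)}{3} = - \frac{-6 - \left(4 \cdot \frac{1}{5} - 4\right)}{3} = - \frac{-6 - \left(\frac{4}{5} - 4\right)}{3} = - \frac{-6 - - \frac{16}{5}}{3} = - \frac{-6 + \frac{16}{5}}{3} = \left(- \frac{1}{3}\right) \left(- \frac{14}{5}\right) = \frac{14}{15} \approx 0.93333$)
$- 99 a = \left(-99\right) \frac{14}{15} = - \frac{462}{5}$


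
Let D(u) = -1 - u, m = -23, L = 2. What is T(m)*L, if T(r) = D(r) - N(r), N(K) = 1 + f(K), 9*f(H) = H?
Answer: 424/9 ≈ 47.111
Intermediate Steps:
f(H) = H/9
N(K) = 1 + K/9
T(r) = -2 - 10*r/9 (T(r) = (-1 - r) - (1 + r/9) = (-1 - r) + (-1 - r/9) = -2 - 10*r/9)
T(m)*L = (-2 - 10/9*(-23))*2 = (-2 + 230/9)*2 = (212/9)*2 = 424/9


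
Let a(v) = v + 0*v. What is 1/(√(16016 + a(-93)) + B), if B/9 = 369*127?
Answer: 421767/177887386366 - √15923/177887386366 ≈ 2.3703e-6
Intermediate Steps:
a(v) = v (a(v) = v + 0 = v)
B = 421767 (B = 9*(369*127) = 9*46863 = 421767)
1/(√(16016 + a(-93)) + B) = 1/(√(16016 - 93) + 421767) = 1/(√15923 + 421767) = 1/(421767 + √15923)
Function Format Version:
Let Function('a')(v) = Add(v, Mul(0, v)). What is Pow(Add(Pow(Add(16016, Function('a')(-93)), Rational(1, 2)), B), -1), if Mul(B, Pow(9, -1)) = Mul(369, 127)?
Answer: Add(Rational(421767, 177887386366), Mul(Rational(-1, 177887386366), Pow(15923, Rational(1, 2)))) ≈ 2.3703e-6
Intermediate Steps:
Function('a')(v) = v (Function('a')(v) = Add(v, 0) = v)
B = 421767 (B = Mul(9, Mul(369, 127)) = Mul(9, 46863) = 421767)
Pow(Add(Pow(Add(16016, Function('a')(-93)), Rational(1, 2)), B), -1) = Pow(Add(Pow(Add(16016, -93), Rational(1, 2)), 421767), -1) = Pow(Add(Pow(15923, Rational(1, 2)), 421767), -1) = Pow(Add(421767, Pow(15923, Rational(1, 2))), -1)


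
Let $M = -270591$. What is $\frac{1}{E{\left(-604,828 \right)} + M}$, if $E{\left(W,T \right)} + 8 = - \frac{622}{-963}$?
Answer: $- \frac{963}{260586215} \approx -3.6955 \cdot 10^{-6}$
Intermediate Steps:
$E{\left(W,T \right)} = - \frac{7082}{963}$ ($E{\left(W,T \right)} = -8 - \frac{622}{-963} = -8 - - \frac{622}{963} = -8 + \frac{622}{963} = - \frac{7082}{963}$)
$\frac{1}{E{\left(-604,828 \right)} + M} = \frac{1}{- \frac{7082}{963} - 270591} = \frac{1}{- \frac{260586215}{963}} = - \frac{963}{260586215}$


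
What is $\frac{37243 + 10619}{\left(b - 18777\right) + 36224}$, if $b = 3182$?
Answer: $\frac{47862}{20629} \approx 2.3201$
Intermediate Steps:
$\frac{37243 + 10619}{\left(b - 18777\right) + 36224} = \frac{37243 + 10619}{\left(3182 - 18777\right) + 36224} = \frac{47862}{\left(3182 - 18777\right) + 36224} = \frac{47862}{-15595 + 36224} = \frac{47862}{20629}$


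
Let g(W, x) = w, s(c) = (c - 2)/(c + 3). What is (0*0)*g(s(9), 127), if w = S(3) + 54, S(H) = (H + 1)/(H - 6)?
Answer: 0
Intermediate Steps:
S(H) = (1 + H)/(-6 + H)
s(c) = (-2 + c)/(3 + c)
w = 158/3 (w = (1 + 3)/(-6 + 3) + 54 = 4/(-3) + 54 = -⅓*4 + 54 = -4/3 + 54 = 158/3 ≈ 52.667)
g(W, x) = 158/3
(0*0)*g(s(9), 127) = (0*0)*(158/3) = 0*(158/3) = 0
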